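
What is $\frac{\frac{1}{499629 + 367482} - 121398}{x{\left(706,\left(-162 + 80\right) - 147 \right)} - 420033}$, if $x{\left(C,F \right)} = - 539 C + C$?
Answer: $\frac{105265541177}{693568271571} \approx 0.15177$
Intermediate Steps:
$x{\left(C,F \right)} = - 538 C$
$\frac{\frac{1}{499629 + 367482} - 121398}{x{\left(706,\left(-162 + 80\right) - 147 \right)} - 420033} = \frac{\frac{1}{499629 + 367482} - 121398}{\left(-538\right) 706 - 420033} = \frac{\frac{1}{867111} - 121398}{-379828 - 420033} = \frac{\frac{1}{867111} - 121398}{-799861} = \left(- \frac{105265541177}{867111}\right) \left(- \frac{1}{799861}\right) = \frac{105265541177}{693568271571}$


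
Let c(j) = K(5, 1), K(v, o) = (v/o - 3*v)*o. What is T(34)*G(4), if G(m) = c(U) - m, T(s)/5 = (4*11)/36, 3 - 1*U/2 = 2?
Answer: -770/9 ≈ -85.556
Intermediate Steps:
U = 2 (U = 6 - 2*2 = 6 - 4 = 2)
T(s) = 55/9 (T(s) = 5*((4*11)/36) = 5*(44*(1/36)) = 5*(11/9) = 55/9)
K(v, o) = o*(-3*v + v/o) (K(v, o) = (-3*v + v/o)*o = o*(-3*v + v/o))
c(j) = -10 (c(j) = 5*(1 - 3*1) = 5*(1 - 3) = 5*(-2) = -10)
G(m) = -10 - m
T(34)*G(4) = 55*(-10 - 1*4)/9 = 55*(-10 - 4)/9 = (55/9)*(-14) = -770/9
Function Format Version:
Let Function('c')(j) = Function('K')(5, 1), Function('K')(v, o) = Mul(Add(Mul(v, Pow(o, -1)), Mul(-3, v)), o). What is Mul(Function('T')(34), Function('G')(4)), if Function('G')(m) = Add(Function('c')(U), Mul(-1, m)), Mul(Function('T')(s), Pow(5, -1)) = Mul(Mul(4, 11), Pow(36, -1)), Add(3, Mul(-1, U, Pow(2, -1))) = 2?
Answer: Rational(-770, 9) ≈ -85.556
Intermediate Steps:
U = 2 (U = Add(6, Mul(-2, 2)) = Add(6, -4) = 2)
Function('T')(s) = Rational(55, 9) (Function('T')(s) = Mul(5, Mul(Mul(4, 11), Pow(36, -1))) = Mul(5, Mul(44, Rational(1, 36))) = Mul(5, Rational(11, 9)) = Rational(55, 9))
Function('K')(v, o) = Mul(o, Add(Mul(-3, v), Mul(v, Pow(o, -1)))) (Function('K')(v, o) = Mul(Add(Mul(-3, v), Mul(v, Pow(o, -1))), o) = Mul(o, Add(Mul(-3, v), Mul(v, Pow(o, -1)))))
Function('c')(j) = -10 (Function('c')(j) = Mul(5, Add(1, Mul(-3, 1))) = Mul(5, Add(1, -3)) = Mul(5, -2) = -10)
Function('G')(m) = Add(-10, Mul(-1, m))
Mul(Function('T')(34), Function('G')(4)) = Mul(Rational(55, 9), Add(-10, Mul(-1, 4))) = Mul(Rational(55, 9), Add(-10, -4)) = Mul(Rational(55, 9), -14) = Rational(-770, 9)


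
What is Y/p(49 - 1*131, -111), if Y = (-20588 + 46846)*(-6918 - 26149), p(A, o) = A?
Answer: 434136643/41 ≈ 1.0589e+7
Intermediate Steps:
Y = -868273286 (Y = 26258*(-33067) = -868273286)
Y/p(49 - 1*131, -111) = -868273286/(49 - 1*131) = -868273286/(49 - 131) = -868273286/(-82) = -868273286*(-1/82) = 434136643/41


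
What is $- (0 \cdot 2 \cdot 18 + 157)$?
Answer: $-157$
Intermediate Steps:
$- (0 \cdot 2 \cdot 18 + 157) = - (0 \cdot 18 + 157) = - (0 + 157) = \left(-1\right) 157 = -157$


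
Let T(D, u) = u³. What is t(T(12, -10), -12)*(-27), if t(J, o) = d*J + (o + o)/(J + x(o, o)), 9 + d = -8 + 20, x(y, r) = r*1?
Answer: 20492838/253 ≈ 80999.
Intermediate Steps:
x(y, r) = r
d = 3 (d = -9 + (-8 + 20) = -9 + 12 = 3)
t(J, o) = 3*J + 2*o/(J + o) (t(J, o) = 3*J + (o + o)/(J + o) = 3*J + (2*o)/(J + o) = 3*J + 2*o/(J + o))
t(T(12, -10), -12)*(-27) = ((2*(-12) + 3*((-10)³)² + 3*(-10)³*(-12))/((-10)³ - 12))*(-27) = ((-24 + 3*(-1000)² + 3*(-1000)*(-12))/(-1000 - 12))*(-27) = ((-24 + 3*1000000 + 36000)/(-1012))*(-27) = -(-24 + 3000000 + 36000)/1012*(-27) = -1/1012*3035976*(-27) = -758994/253*(-27) = 20492838/253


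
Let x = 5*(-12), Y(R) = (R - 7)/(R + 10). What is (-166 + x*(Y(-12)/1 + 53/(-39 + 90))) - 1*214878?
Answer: -3666498/17 ≈ -2.1568e+5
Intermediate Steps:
Y(R) = (-7 + R)/(10 + R)
x = -60
(-166 + x*(Y(-12)/1 + 53/(-39 + 90))) - 1*214878 = (-166 - 60*(((-7 - 12)/(10 - 12))/1 + 53/(-39 + 90))) - 1*214878 = (-166 - 60*((-19/(-2))*1 + 53/51)) - 214878 = (-166 - 60*(-½*(-19)*1 + 53*(1/51))) - 214878 = (-166 - 60*((19/2)*1 + 53/51)) - 214878 = (-166 - 60*(19/2 + 53/51)) - 214878 = (-166 - 60*1075/102) - 214878 = (-166 - 10750/17) - 214878 = -13572/17 - 214878 = -3666498/17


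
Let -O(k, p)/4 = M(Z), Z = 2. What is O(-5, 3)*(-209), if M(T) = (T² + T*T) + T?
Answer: 8360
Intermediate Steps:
M(T) = T + 2*T² (M(T) = (T² + T²) + T = 2*T² + T = T + 2*T²)
O(k, p) = -40 (O(k, p) = -8*(1 + 2*2) = -8*(1 + 4) = -8*5 = -4*10 = -40)
O(-5, 3)*(-209) = -40*(-209) = 8360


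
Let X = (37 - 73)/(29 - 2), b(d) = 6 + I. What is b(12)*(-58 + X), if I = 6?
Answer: -712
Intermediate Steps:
b(d) = 12 (b(d) = 6 + 6 = 12)
X = -4/3 (X = -36/27 = -36*1/27 = -4/3 ≈ -1.3333)
b(12)*(-58 + X) = 12*(-58 - 4/3) = 12*(-178/3) = -712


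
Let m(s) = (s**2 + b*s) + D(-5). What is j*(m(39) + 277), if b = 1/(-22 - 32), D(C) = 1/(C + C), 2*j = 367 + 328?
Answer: 11241347/18 ≈ 6.2452e+5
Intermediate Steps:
j = 695/2 (j = (367 + 328)/2 = (1/2)*695 = 695/2 ≈ 347.50)
D(C) = 1/(2*C)
b = -1/54 (b = 1/(-54) = -1/54 ≈ -0.018519)
m(s) = -1/10 + s**2 - s/54 (m(s) = (s**2 - s/54) + (1/2)/(-5) = (s**2 - s/54) + (1/2)*(-1/5) = (s**2 - s/54) - 1/10 = -1/10 + s**2 - s/54)
j*(m(39) + 277) = 695*((-1/10 + 39**2 - 1/54*39) + 277)/2 = 695*((-1/10 + 1521 - 13/18) + 277)/2 = 695*(68408/45 + 277)/2 = (695/2)*(80873/45) = 11241347/18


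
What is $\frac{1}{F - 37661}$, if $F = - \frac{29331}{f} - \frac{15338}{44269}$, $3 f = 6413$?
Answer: $- \frac{283897097}{10695842294828} \approx -2.6543 \cdot 10^{-5}$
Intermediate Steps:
$f = \frac{6413}{3}$ ($f = \frac{1}{3} \cdot 6413 = \frac{6413}{3} \approx 2137.7$)
$F = - \frac{3993724711}{283897097}$ ($F = - \frac{29331}{\frac{6413}{3}} - \frac{15338}{44269} = \left(-29331\right) \frac{3}{6413} - \frac{15338}{44269} = - \frac{87993}{6413} - \frac{15338}{44269} = - \frac{3993724711}{283897097} \approx -14.068$)
$\frac{1}{F - 37661} = \frac{1}{- \frac{3993724711}{283897097} - 37661} = \frac{1}{- \frac{10695842294828}{283897097}} = - \frac{283897097}{10695842294828}$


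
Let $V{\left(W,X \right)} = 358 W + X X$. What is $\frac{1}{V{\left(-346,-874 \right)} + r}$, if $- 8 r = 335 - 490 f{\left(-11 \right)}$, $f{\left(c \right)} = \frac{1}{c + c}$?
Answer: $\frac{44}{28158387} \approx 1.5626 \cdot 10^{-6}$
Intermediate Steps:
$V{\left(W,X \right)} = X^{2} + 358 W$ ($V{\left(W,X \right)} = 358 W + X^{2} = X^{2} + 358 W$)
$f{\left(c \right)} = \frac{1}{2 c}$
$r = - \frac{1965}{44}$ ($r = - \frac{335 - 490 \frac{1}{2 \left(-11\right)}}{8} = - \frac{335 - 490 \cdot \frac{1}{2} \left(- \frac{1}{11}\right)}{8} = - \frac{335 - - \frac{245}{11}}{8} = - \frac{335 + \frac{245}{11}}{8} = \left(- \frac{1}{8}\right) \frac{3930}{11} = - \frac{1965}{44} \approx -44.659$)
$\frac{1}{V{\left(-346,-874 \right)} + r} = \frac{1}{\left(\left(-874\right)^{2} + 358 \left(-346\right)\right) - \frac{1965}{44}} = \frac{1}{\left(763876 - 123868\right) - \frac{1965}{44}} = \frac{1}{640008 - \frac{1965}{44}} = \frac{1}{\frac{28158387}{44}} = \frac{44}{28158387}$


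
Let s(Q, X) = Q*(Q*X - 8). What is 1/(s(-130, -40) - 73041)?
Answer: -1/748001 ≈ -1.3369e-6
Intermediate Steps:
s(Q, X) = Q*(-8 + Q*X)
1/(s(-130, -40) - 73041) = 1/(-130*(-8 - 130*(-40)) - 73041) = 1/(-130*(-8 + 5200) - 73041) = 1/(-130*5192 - 73041) = 1/(-674960 - 73041) = 1/(-748001) = -1/748001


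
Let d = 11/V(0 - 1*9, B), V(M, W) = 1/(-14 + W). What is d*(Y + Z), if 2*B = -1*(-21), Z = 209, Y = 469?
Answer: -26103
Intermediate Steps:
B = 21/2 (B = (-1*(-21))/2 = (1/2)*21 = 21/2 ≈ 10.500)
d = -77/2 (d = 11/(1/(-14 + 21/2)) = 11/(1/(-7/2)) = 11/(-2/7) = 11*(-7/2) = -77/2 ≈ -38.500)
d*(Y + Z) = -77*(469 + 209)/2 = -77/2*678 = -26103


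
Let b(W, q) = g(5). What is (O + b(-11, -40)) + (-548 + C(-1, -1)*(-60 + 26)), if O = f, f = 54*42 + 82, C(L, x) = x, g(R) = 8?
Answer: 1844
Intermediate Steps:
b(W, q) = 8
f = 2350 (f = 2268 + 82 = 2350)
O = 2350
(O + b(-11, -40)) + (-548 + C(-1, -1)*(-60 + 26)) = (2350 + 8) + (-548 - (-60 + 26)) = 2358 + (-548 - 1*(-34)) = 2358 + (-548 + 34) = 2358 - 514 = 1844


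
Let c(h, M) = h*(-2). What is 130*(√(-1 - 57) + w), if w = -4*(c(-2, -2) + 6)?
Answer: -5200 + 130*I*√58 ≈ -5200.0 + 990.05*I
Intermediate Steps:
c(h, M) = -2*h
w = -40 (w = -4*(-2*(-2) + 6) = -4*(4 + 6) = -4*10 = -40)
130*(√(-1 - 57) + w) = 130*(√(-1 - 57) - 40) = 130*(√(-58) - 40) = 130*(I*√58 - 40) = 130*(-40 + I*√58) = -5200 + 130*I*√58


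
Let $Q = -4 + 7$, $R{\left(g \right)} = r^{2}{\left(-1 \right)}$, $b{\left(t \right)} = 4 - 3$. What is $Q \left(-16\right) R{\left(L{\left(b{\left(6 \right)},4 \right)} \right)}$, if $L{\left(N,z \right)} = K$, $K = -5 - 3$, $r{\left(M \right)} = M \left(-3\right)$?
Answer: $-432$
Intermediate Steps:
$b{\left(t \right)} = 1$ ($b{\left(t \right)} = 4 - 3 = 1$)
$r{\left(M \right)} = - 3 M$
$K = -8$
$L{\left(N,z \right)} = -8$
$R{\left(g \right)} = 9$ ($R{\left(g \right)} = \left(\left(-3\right) \left(-1\right)\right)^{2} = 3^{2} = 9$)
$Q = 3$
$Q \left(-16\right) R{\left(L{\left(b{\left(6 \right)},4 \right)} \right)} = 3 \left(-16\right) 9 = \left(-48\right) 9 = -432$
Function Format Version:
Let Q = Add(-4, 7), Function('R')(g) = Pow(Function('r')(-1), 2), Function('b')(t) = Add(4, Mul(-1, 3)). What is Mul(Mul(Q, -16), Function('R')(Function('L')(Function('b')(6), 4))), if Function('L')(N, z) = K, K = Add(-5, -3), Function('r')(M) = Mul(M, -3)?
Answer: -432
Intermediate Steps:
Function('b')(t) = 1 (Function('b')(t) = Add(4, -3) = 1)
Function('r')(M) = Mul(-3, M)
K = -8
Function('L')(N, z) = -8
Function('R')(g) = 9 (Function('R')(g) = Pow(Mul(-3, -1), 2) = Pow(3, 2) = 9)
Q = 3
Mul(Mul(Q, -16), Function('R')(Function('L')(Function('b')(6), 4))) = Mul(Mul(3, -16), 9) = Mul(-48, 9) = -432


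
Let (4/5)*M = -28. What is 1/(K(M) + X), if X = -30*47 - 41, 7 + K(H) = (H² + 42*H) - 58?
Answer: -1/1761 ≈ -0.00056786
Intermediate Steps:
M = -35 (M = (5/4)*(-28) = -35)
K(H) = -65 + H² + 42*H (K(H) = -7 + ((H² + 42*H) - 58) = -7 + (-58 + H² + 42*H) = -65 + H² + 42*H)
X = -1451 (X = -1410 - 41 = -1451)
1/(K(M) + X) = 1/((-65 + (-35)² + 42*(-35)) - 1451) = 1/((-65 + 1225 - 1470) - 1451) = 1/(-310 - 1451) = 1/(-1761) = -1/1761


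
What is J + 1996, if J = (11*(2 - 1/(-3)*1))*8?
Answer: 6604/3 ≈ 2201.3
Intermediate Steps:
J = 616/3 (J = (11*(2 - 1*(-⅓)*1))*8 = (11*(2 + (⅓)*1))*8 = (11*(2 + ⅓))*8 = (11*(7/3))*8 = (77/3)*8 = 616/3 ≈ 205.33)
J + 1996 = 616/3 + 1996 = 6604/3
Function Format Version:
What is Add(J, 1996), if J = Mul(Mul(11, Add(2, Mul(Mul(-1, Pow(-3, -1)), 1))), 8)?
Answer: Rational(6604, 3) ≈ 2201.3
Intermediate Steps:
J = Rational(616, 3) (J = Mul(Mul(11, Add(2, Mul(Mul(-1, Rational(-1, 3)), 1))), 8) = Mul(Mul(11, Add(2, Mul(Rational(1, 3), 1))), 8) = Mul(Mul(11, Add(2, Rational(1, 3))), 8) = Mul(Mul(11, Rational(7, 3)), 8) = Mul(Rational(77, 3), 8) = Rational(616, 3) ≈ 205.33)
Add(J, 1996) = Add(Rational(616, 3), 1996) = Rational(6604, 3)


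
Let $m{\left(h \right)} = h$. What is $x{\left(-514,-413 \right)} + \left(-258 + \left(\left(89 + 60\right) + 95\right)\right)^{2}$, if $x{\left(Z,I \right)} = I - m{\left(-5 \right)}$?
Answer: $-212$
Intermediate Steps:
$x{\left(Z,I \right)} = 5 + I$ ($x{\left(Z,I \right)} = I - -5 = I + 5 = 5 + I$)
$x{\left(-514,-413 \right)} + \left(-258 + \left(\left(89 + 60\right) + 95\right)\right)^{2} = \left(5 - 413\right) + \left(-258 + \left(\left(89 + 60\right) + 95\right)\right)^{2} = -408 + \left(-258 + \left(149 + 95\right)\right)^{2} = -408 + \left(-258 + 244\right)^{2} = -408 + \left(-14\right)^{2} = -408 + 196 = -212$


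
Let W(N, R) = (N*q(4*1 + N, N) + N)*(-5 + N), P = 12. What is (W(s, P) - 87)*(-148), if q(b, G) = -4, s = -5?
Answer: 35076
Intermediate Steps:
W(N, R) = -3*N*(-5 + N) (W(N, R) = (N*(-4) + N)*(-5 + N) = (-4*N + N)*(-5 + N) = (-3*N)*(-5 + N) = -3*N*(-5 + N))
(W(s, P) - 87)*(-148) = (3*(-5)*(5 - 1*(-5)) - 87)*(-148) = (3*(-5)*(5 + 5) - 87)*(-148) = (3*(-5)*10 - 87)*(-148) = (-150 - 87)*(-148) = -237*(-148) = 35076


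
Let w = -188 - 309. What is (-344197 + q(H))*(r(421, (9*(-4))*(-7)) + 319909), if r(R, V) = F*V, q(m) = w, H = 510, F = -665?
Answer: -52506892326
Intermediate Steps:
w = -497
q(m) = -497
r(R, V) = -665*V
(-344197 + q(H))*(r(421, (9*(-4))*(-7)) + 319909) = (-344197 - 497)*(-665*9*(-4)*(-7) + 319909) = -344694*(-(-23940)*(-7) + 319909) = -344694*(-665*252 + 319909) = -344694*(-167580 + 319909) = -344694*152329 = -52506892326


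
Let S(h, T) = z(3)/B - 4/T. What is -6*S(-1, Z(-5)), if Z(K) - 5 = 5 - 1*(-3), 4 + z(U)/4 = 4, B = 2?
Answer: 24/13 ≈ 1.8462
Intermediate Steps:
z(U) = 0 (z(U) = -16 + 4*4 = -16 + 16 = 0)
Z(K) = 13 (Z(K) = 5 + (5 - 1*(-3)) = 5 + (5 + 3) = 5 + 8 = 13)
S(h, T) = -4/T (S(h, T) = 0/2 - 4/T = 0*(1/2) - 4/T = 0 - 4/T = -4/T)
-6*S(-1, Z(-5)) = -(-24)/13 = -6*(-4/13) = 24/13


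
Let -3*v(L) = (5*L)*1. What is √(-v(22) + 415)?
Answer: √4065/3 ≈ 21.252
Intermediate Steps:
v(L) = -5*L/3
√(-v(22) + 415) = √(-(-5)*22/3 + 415) = √(-1*(-110/3) + 415) = √(110/3 + 415) = √(1355/3) = √4065/3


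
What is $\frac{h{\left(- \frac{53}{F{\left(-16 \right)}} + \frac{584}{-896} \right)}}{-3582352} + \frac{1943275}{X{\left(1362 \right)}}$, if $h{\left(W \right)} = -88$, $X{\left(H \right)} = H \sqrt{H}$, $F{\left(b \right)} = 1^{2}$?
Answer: $\frac{11}{447794} + \frac{1943275 \sqrt{1362}}{1855044} \approx 38.661$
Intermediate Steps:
$F{\left(b \right)} = 1$
$X{\left(H \right)} = H^{\frac{3}{2}}$
$\frac{h{\left(- \frac{53}{F{\left(-16 \right)}} + \frac{584}{-896} \right)}}{-3582352} + \frac{1943275}{X{\left(1362 \right)}} = - \frac{88}{-3582352} + \frac{1943275}{1362^{\frac{3}{2}}} = \left(-88\right) \left(- \frac{1}{3582352}\right) + \frac{1943275}{1362 \sqrt{1362}} = \frac{11}{447794} + 1943275 \frac{\sqrt{1362}}{1855044} = \frac{11}{447794} + \frac{1943275 \sqrt{1362}}{1855044}$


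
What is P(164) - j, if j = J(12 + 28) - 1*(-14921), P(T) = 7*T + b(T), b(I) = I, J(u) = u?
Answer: -13649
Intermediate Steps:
P(T) = 8*T (P(T) = 7*T + T = 8*T)
j = 14961 (j = (12 + 28) - 1*(-14921) = 40 + 14921 = 14961)
P(164) - j = 8*164 - 1*14961 = 1312 - 14961 = -13649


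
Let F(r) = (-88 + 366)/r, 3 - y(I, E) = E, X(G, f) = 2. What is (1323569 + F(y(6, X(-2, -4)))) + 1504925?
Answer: 2828772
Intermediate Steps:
y(I, E) = 3 - E
F(r) = 278/r
(1323569 + F(y(6, X(-2, -4)))) + 1504925 = (1323569 + 278/(3 - 1*2)) + 1504925 = (1323569 + 278/(3 - 2)) + 1504925 = (1323569 + 278/1) + 1504925 = (1323569 + 278*1) + 1504925 = (1323569 + 278) + 1504925 = 1323847 + 1504925 = 2828772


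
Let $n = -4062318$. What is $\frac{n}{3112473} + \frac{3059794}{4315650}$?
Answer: $- \frac{102666877771}{172209539775} \approx -0.59617$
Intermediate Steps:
$\frac{n}{3112473} + \frac{3059794}{4315650} = - \frac{4062318}{3112473} + \frac{3059794}{4315650} = \left(-4062318\right) \frac{1}{3112473} + 3059794 \cdot \frac{1}{4315650} = - \frac{104162}{79807} + \frac{1529897}{2157825} = - \frac{102666877771}{172209539775}$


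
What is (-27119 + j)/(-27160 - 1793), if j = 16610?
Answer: 3503/9651 ≈ 0.36297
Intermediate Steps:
(-27119 + j)/(-27160 - 1793) = (-27119 + 16610)/(-27160 - 1793) = -10509/(-28953) = -10509*(-1/28953) = 3503/9651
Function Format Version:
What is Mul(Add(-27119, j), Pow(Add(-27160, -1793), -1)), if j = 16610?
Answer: Rational(3503, 9651) ≈ 0.36297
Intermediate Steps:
Mul(Add(-27119, j), Pow(Add(-27160, -1793), -1)) = Mul(Add(-27119, 16610), Pow(Add(-27160, -1793), -1)) = Mul(-10509, Pow(-28953, -1)) = Mul(-10509, Rational(-1, 28953)) = Rational(3503, 9651)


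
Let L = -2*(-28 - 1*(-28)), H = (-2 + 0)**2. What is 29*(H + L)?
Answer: 116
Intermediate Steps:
H = 4 (H = (-2)**2 = 4)
L = 0 (L = -2*(-28 + 28) = -2*0 = 0)
29*(H + L) = 29*(4 + 0) = 29*4 = 116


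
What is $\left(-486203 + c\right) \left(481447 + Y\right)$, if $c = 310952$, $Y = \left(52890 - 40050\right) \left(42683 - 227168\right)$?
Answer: $415047986569203$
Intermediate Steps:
$Y = -2368787400$ ($Y = 12840 \left(-184485\right) = -2368787400$)
$\left(-486203 + c\right) \left(481447 + Y\right) = \left(-486203 + 310952\right) \left(481447 - 2368787400\right) = \left(-175251\right) \left(-2368305953\right) = 415047986569203$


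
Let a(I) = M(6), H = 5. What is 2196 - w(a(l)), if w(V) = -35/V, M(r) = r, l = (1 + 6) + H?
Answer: 13211/6 ≈ 2201.8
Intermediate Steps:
l = 12 (l = (1 + 6) + 5 = 7 + 5 = 12)
a(I) = 6
2196 - w(a(l)) = 2196 - (-35)/6 = 2196 - 1*(-35/6) = 2196 + 35/6 = 13211/6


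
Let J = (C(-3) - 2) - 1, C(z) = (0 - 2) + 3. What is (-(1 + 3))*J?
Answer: 8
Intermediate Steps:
C(z) = 1 (C(z) = -2 + 3 = 1)
J = -2 (J = (1 - 2) - 1 = -1 - 1 = -2)
(-(1 + 3))*J = -(1 + 3)*(-2) = -1*4*(-2) = -4*(-2) = 8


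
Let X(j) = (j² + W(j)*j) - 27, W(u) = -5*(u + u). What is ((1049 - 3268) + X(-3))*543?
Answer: -1263561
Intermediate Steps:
W(u) = -10*u
X(j) = -27 - 9*j² (X(j) = (j² + (-10*j)*j) - 27 = (j² - 10*j²) - 27 = -9*j² - 27 = -27 - 9*j²)
((1049 - 3268) + X(-3))*543 = ((1049 - 3268) + (-27 - 9*(-3)²))*543 = (-2219 + (-27 - 9*9))*543 = (-2219 + (-27 - 81))*543 = (-2219 - 108)*543 = -2327*543 = -1263561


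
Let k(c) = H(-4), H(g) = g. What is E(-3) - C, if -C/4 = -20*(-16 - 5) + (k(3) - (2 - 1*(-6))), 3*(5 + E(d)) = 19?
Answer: 4900/3 ≈ 1633.3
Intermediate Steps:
k(c) = -4
E(d) = 4/3 (E(d) = -5 + (⅓)*19 = -5 + 19/3 = 4/3)
C = -1632 (C = -4*(-20*(-16 - 5) + (-4 - (2 - 1*(-6)))) = -4*(-20*(-21) + (-4 - (2 + 6))) = -4*(420 + (-4 - 1*8)) = -4*(420 + (-4 - 8)) = -4*(420 - 12) = -4*408 = -1632)
E(-3) - C = 4/3 - 1*(-1632) = 4/3 + 1632 = 4900/3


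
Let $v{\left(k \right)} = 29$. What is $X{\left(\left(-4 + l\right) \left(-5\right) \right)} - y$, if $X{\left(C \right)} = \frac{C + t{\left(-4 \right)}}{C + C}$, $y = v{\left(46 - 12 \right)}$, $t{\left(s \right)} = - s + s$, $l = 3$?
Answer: $- \frac{57}{2} \approx -28.5$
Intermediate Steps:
$t{\left(s \right)} = 0$
$y = 29$
$X{\left(C \right)} = \frac{1}{2}$ ($X{\left(C \right)} = \frac{C + 0}{C + C} = \frac{C}{2 C} = C \frac{1}{2 C} = \frac{1}{2}$)
$X{\left(\left(-4 + l\right) \left(-5\right) \right)} - y = \frac{1}{2} - 29 = - \frac{57}{2}$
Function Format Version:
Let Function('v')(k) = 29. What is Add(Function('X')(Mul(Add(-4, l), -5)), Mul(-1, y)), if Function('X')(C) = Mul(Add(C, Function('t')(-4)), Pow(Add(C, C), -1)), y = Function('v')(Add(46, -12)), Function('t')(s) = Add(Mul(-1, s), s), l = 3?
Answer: Rational(-57, 2) ≈ -28.500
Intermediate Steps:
Function('t')(s) = 0
y = 29
Function('X')(C) = Rational(1, 2) (Function('X')(C) = Mul(Add(C, 0), Pow(Add(C, C), -1)) = Mul(C, Pow(Mul(2, C), -1)) = Mul(C, Mul(Rational(1, 2), Pow(C, -1))) = Rational(1, 2))
Add(Function('X')(Mul(Add(-4, l), -5)), Mul(-1, y)) = Add(Rational(1, 2), Mul(-1, 29)) = Add(Rational(1, 2), -29) = Rational(-57, 2)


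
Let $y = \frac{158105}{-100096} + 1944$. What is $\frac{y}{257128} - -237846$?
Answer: $\frac{6121557882392167}{25737484288} \approx 2.3785 \cdot 10^{5}$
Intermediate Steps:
$y = \frac{194428519}{100096}$ ($y = 158105 \left(- \frac{1}{100096}\right) + 1944 = - \frac{158105}{100096} + 1944 = \frac{194428519}{100096} \approx 1942.4$)
$\frac{y}{257128} - -237846 = \frac{194428519}{100096 \cdot 257128} - -237846 = \frac{194428519}{100096} \cdot \frac{1}{257128} + 237846 = \frac{194428519}{25737484288} + 237846 = \frac{6121557882392167}{25737484288}$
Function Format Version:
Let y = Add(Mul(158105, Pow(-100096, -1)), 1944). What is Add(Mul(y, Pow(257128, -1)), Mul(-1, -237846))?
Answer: Rational(6121557882392167, 25737484288) ≈ 2.3785e+5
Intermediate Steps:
y = Rational(194428519, 100096) (y = Add(Mul(158105, Rational(-1, 100096)), 1944) = Add(Rational(-158105, 100096), 1944) = Rational(194428519, 100096) ≈ 1942.4)
Add(Mul(y, Pow(257128, -1)), Mul(-1, -237846)) = Add(Mul(Rational(194428519, 100096), Pow(257128, -1)), Mul(-1, -237846)) = Add(Mul(Rational(194428519, 100096), Rational(1, 257128)), 237846) = Add(Rational(194428519, 25737484288), 237846) = Rational(6121557882392167, 25737484288)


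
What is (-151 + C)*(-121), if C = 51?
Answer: 12100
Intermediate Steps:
(-151 + C)*(-121) = (-151 + 51)*(-121) = -100*(-121) = 12100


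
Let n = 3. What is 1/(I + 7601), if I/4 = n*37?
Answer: 1/8045 ≈ 0.00012430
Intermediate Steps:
I = 444 (I = 4*(3*37) = 4*111 = 444)
1/(I + 7601) = 1/(444 + 7601) = 1/8045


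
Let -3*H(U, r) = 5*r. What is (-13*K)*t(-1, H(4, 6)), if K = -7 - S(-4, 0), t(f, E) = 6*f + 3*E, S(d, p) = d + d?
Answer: 468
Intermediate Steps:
S(d, p) = 2*d
H(U, r) = -5*r/3
t(f, E) = 3*E + 6*f
K = 1 (K = -7 - 2*(-4) = -7 - 1*(-8) = -7 + 8 = 1)
(-13*K)*t(-1, H(4, 6)) = (-13*1)*(3*(-5/3*6) + 6*(-1)) = -13*(3*(-10) - 6) = -13*(-30 - 6) = -13*(-36) = 468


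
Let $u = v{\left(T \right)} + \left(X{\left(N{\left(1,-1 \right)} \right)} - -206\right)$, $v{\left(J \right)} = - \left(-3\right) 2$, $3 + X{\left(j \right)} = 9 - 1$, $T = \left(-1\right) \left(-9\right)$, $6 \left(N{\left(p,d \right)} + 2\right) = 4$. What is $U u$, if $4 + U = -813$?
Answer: $-177289$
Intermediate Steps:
$N{\left(p,d \right)} = - \frac{4}{3}$ ($N{\left(p,d \right)} = -2 + \frac{1}{6} \cdot 4 = -2 + \frac{2}{3} = - \frac{4}{3}$)
$T = 9$
$U = -817$ ($U = -4 - 813 = -817$)
$X{\left(j \right)} = 5$ ($X{\left(j \right)} = -3 + \left(9 - 1\right) = -3 + 8 = 5$)
$v{\left(J \right)} = 6$ ($v{\left(J \right)} = \left(-1\right) \left(-6\right) = 6$)
$u = 217$ ($u = 6 + \left(5 - -206\right) = 6 + \left(5 + 206\right) = 6 + 211 = 217$)
$U u = \left(-817\right) 217 = -177289$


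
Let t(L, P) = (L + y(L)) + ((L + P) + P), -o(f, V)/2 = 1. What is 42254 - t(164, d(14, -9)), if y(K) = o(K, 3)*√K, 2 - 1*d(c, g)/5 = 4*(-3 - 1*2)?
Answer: 41706 + 4*√41 ≈ 41732.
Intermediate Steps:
o(f, V) = -2 (o(f, V) = -2*1 = -2)
d(c, g) = 110 (d(c, g) = 10 - 20*(-3 - 1*2) = 10 - 20*(-3 - 2) = 10 - 20*(-5) = 10 - 5*(-20) = 10 + 100 = 110)
y(K) = -2*√K
t(L, P) = -2*√L + 2*L + 2*P (t(L, P) = (L - 2*√L) + ((L + P) + P) = (L - 2*√L) + (L + 2*P) = -2*√L + 2*L + 2*P)
42254 - t(164, d(14, -9)) = 42254 - (-4*√41 + 2*164 + 2*110) = 42254 - (-4*√41 + 328 + 220) = 42254 - (548 - 4*√41) = 42254 + (-548 + 4*√41) = 41706 + 4*√41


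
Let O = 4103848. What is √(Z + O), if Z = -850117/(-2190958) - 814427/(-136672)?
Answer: √5749620346416170591929912042/37430326472 ≈ 2025.8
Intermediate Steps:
Z = 950281270845/149721305888 (Z = -850117*(-1/2190958) - 814427*(-1/136672) = 850117/2190958 + 814427/136672 = 950281270845/149721305888 ≈ 6.3470)
√(Z + O) = √(950281270845/149721305888 + 4103848) = √(614434432007127869/149721305888) = √5749620346416170591929912042/37430326472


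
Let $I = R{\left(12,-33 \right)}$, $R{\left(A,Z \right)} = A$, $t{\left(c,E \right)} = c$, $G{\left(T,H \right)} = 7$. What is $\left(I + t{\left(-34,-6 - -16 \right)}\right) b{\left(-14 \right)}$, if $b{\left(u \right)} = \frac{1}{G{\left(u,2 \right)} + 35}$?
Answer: $- \frac{11}{21} \approx -0.52381$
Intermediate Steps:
$I = 12$
$b{\left(u \right)} = \frac{1}{42}$ ($b{\left(u \right)} = \frac{1}{7 + 35} = \frac{1}{42}$)
$\left(I + t{\left(-34,-6 - -16 \right)}\right) b{\left(-14 \right)} = \left(12 - 34\right) \frac{1}{42} = \left(-22\right) \frac{1}{42} = - \frac{11}{21}$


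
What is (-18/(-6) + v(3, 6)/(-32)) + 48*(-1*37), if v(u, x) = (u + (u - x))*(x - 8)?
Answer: -1773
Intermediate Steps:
v(u, x) = (-8 + x)*(-x + 2*u) (v(u, x) = (-x + 2*u)*(-8 + x) = (-8 + x)*(-x + 2*u))
(-18/(-6) + v(3, 6)/(-32)) + 48*(-1*37) = (-18/(-6) + (-1*6² - 16*3 + 8*6 + 2*3*6)/(-32)) + 48*(-1*37) = (-18*(-⅙) + (-1*36 - 48 + 48 + 36)*(-1/32)) + 48*(-37) = (3 + (-36 - 48 + 48 + 36)*(-1/32)) - 1776 = (3 + 0*(-1/32)) - 1776 = (3 + 0) - 1776 = 3 - 1776 = -1773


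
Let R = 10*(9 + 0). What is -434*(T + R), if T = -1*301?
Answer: 91574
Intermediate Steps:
T = -301
R = 90 (R = 10*9 = 90)
-434*(T + R) = -434*(-301 + 90) = -434*(-211) = 91574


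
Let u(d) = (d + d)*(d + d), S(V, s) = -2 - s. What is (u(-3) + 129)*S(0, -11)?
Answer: 1485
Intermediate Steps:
u(d) = 4*d² (u(d) = (2*d)*(2*d) = 4*d²)
(u(-3) + 129)*S(0, -11) = (4*(-3)² + 129)*(-2 - 1*(-11)) = (4*9 + 129)*(-2 + 11) = (36 + 129)*9 = 165*9 = 1485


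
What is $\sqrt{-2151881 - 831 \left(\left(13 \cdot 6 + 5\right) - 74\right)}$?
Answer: $16 i \sqrt{8435} \approx 1469.5 i$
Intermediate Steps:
$\sqrt{-2151881 - 831 \left(\left(13 \cdot 6 + 5\right) - 74\right)} = \sqrt{-2151881 - 831 \left(\left(78 + 5\right) - 74\right)} = \sqrt{-2151881 - 831 \left(83 - 74\right)} = \sqrt{-2151881 - 7479} = \sqrt{-2159360} = 16 i \sqrt{8435}$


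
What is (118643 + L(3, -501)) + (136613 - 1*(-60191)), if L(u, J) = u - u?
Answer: 315447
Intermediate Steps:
L(u, J) = 0
(118643 + L(3, -501)) + (136613 - 1*(-60191)) = (118643 + 0) + (136613 - 1*(-60191)) = 118643 + (136613 + 60191) = 118643 + 196804 = 315447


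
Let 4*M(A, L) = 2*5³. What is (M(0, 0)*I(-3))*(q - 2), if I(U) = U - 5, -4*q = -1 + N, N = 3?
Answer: 1250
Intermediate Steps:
M(A, L) = 125/2 (M(A, L) = (2*5³)/4 = (2*125)/4 = (¼)*250 = 125/2)
q = -½ (q = -(-1 + 3)/4 = -¼*2 = -½ ≈ -0.50000)
I(U) = -5 + U
(M(0, 0)*I(-3))*(q - 2) = (125*(-5 - 3)/2)*(-½ - 2) = ((125/2)*(-8))*(-5/2) = -500*(-5/2) = 1250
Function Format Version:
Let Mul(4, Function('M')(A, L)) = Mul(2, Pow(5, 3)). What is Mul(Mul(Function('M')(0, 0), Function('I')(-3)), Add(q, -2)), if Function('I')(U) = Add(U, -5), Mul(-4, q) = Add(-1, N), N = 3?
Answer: 1250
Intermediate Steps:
Function('M')(A, L) = Rational(125, 2) (Function('M')(A, L) = Mul(Rational(1, 4), Mul(2, Pow(5, 3))) = Mul(Rational(1, 4), Mul(2, 125)) = Mul(Rational(1, 4), 250) = Rational(125, 2))
q = Rational(-1, 2) (q = Mul(Rational(-1, 4), Add(-1, 3)) = Mul(Rational(-1, 4), 2) = Rational(-1, 2) ≈ -0.50000)
Function('I')(U) = Add(-5, U)
Mul(Mul(Function('M')(0, 0), Function('I')(-3)), Add(q, -2)) = Mul(Mul(Rational(125, 2), Add(-5, -3)), Add(Rational(-1, 2), -2)) = Mul(Mul(Rational(125, 2), -8), Rational(-5, 2)) = Mul(-500, Rational(-5, 2)) = 1250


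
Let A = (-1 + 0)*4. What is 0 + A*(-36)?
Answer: 144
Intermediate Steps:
A = -4 (A = -1*4 = -4)
0 + A*(-36) = 0 - 4*(-36) = 0 + 144 = 144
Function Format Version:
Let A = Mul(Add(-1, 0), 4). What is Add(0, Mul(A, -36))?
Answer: 144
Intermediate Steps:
A = -4 (A = Mul(-1, 4) = -4)
Add(0, Mul(A, -36)) = Add(0, Mul(-4, -36)) = Add(0, 144) = 144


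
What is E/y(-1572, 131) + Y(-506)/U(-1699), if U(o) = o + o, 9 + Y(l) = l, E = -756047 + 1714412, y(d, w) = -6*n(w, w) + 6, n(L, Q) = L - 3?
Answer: -271344320/215773 ≈ -1257.5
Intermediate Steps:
n(L, Q) = -3 + L
y(d, w) = 24 - 6*w (y(d, w) = -6*(-3 + w) + 6 = (18 - 6*w) + 6 = 24 - 6*w)
E = 958365
Y(l) = -9 + l
U(o) = 2*o
E/y(-1572, 131) + Y(-506)/U(-1699) = 958365/(24 - 6*131) + (-9 - 506)/((2*(-1699))) = 958365/(24 - 786) - 515/(-3398) = 958365/(-762) - 515*(-1/3398) = 958365*(-1/762) + 515/3398 = -319455/254 + 515/3398 = -271344320/215773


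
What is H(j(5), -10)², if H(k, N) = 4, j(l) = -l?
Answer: 16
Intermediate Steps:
H(j(5), -10)² = 4² = 16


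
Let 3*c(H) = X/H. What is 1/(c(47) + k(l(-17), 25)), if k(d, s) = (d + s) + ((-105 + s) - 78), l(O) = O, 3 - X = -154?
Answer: -141/20993 ≈ -0.0067165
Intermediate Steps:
X = 157 (X = 3 - 1*(-154) = 3 + 154 = 157)
c(H) = 157/(3*H) (c(H) = (157/H)/3 = 157/(3*H))
k(d, s) = -183 + d + 2*s (k(d, s) = (d + s) + (-183 + s) = -183 + d + 2*s)
1/(c(47) + k(l(-17), 25)) = 1/((157/3)/47 + (-183 - 17 + 2*25)) = 1/((157/3)*(1/47) + (-183 - 17 + 50)) = 1/(157/141 - 150) = 1/(-20993/141) = -141/20993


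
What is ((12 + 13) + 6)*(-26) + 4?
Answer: -802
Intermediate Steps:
((12 + 13) + 6)*(-26) + 4 = (25 + 6)*(-26) + 4 = 31*(-26) + 4 = -806 + 4 = -802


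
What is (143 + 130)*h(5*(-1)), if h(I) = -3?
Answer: -819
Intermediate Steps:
(143 + 130)*h(5*(-1)) = (143 + 130)*(-3) = 273*(-3) = -819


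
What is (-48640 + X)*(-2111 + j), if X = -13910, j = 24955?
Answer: -1428892200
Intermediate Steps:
(-48640 + X)*(-2111 + j) = (-48640 - 13910)*(-2111 + 24955) = -62550*22844 = -1428892200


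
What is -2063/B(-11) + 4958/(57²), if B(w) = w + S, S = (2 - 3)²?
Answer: 6752267/32490 ≈ 207.83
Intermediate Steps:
S = 1 (S = (-1)² = 1)
B(w) = 1 + w (B(w) = w + 1 = 1 + w)
-2063/B(-11) + 4958/(57²) = -2063/(1 - 11) + 4958/(57²) = -2063/(-10) + 4958/3249 = -2063*(-⅒) + 4958*(1/3249) = 2063/10 + 4958/3249 = 6752267/32490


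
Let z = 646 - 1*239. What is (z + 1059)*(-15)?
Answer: -21990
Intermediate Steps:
z = 407 (z = 646 - 239 = 407)
(z + 1059)*(-15) = (407 + 1059)*(-15) = 1466*(-15) = -21990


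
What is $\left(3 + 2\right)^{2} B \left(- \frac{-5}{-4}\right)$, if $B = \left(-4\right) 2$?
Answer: $250$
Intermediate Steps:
$B = -8$
$\left(3 + 2\right)^{2} B \left(- \frac{-5}{-4}\right) = \left(3 + 2\right)^{2} \left(- 8 \left(- \frac{-5}{-4}\right)\right) = 5^{2} \left(- 8 \left(- \frac{\left(-5\right) \left(-1\right)}{4}\right)\right) = 25 \left(- 8 \left(\left(-1\right) \frac{5}{4}\right)\right) = 25 \left(\left(-8\right) \left(- \frac{5}{4}\right)\right) = 25 \cdot 10 = 250$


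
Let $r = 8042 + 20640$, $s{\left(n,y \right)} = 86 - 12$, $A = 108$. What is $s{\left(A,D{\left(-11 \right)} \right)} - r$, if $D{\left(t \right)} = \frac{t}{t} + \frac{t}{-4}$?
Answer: $-28608$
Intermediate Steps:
$D{\left(t \right)} = 1 - \frac{t}{4}$ ($D{\left(t \right)} = 1 + t \left(- \frac{1}{4}\right) = 1 - \frac{t}{4}$)
$s{\left(n,y \right)} = 74$
$r = 28682$
$s{\left(A,D{\left(-11 \right)} \right)} - r = 74 - 28682 = -28608$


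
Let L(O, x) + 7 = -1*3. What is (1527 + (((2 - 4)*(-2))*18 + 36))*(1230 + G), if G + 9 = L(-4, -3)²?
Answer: 2159835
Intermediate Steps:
L(O, x) = -10 (L(O, x) = -7 - 1*3 = -7 - 3 = -10)
G = 91 (G = -9 + (-10)² = -9 + 100 = 91)
(1527 + (((2 - 4)*(-2))*18 + 36))*(1230 + G) = (1527 + (((2 - 4)*(-2))*18 + 36))*(1230 + 91) = (1527 + (-2*(-2)*18 + 36))*1321 = (1527 + (4*18 + 36))*1321 = (1527 + (72 + 36))*1321 = (1527 + 108)*1321 = 1635*1321 = 2159835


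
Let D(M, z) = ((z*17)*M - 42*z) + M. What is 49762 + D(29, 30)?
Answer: 63321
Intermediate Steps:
D(M, z) = M - 42*z + 17*M*z (D(M, z) = ((17*z)*M - 42*z) + M = (17*M*z - 42*z) + M = (-42*z + 17*M*z) + M = M - 42*z + 17*M*z)
49762 + D(29, 30) = 49762 + (29 - 42*30 + 17*29*30) = 49762 + (29 - 1260 + 14790) = 49762 + 13559 = 63321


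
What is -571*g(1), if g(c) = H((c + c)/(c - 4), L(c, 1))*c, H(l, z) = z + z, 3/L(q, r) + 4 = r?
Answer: 1142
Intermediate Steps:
L(q, r) = 3/(-4 + r)
H(l, z) = 2*z
g(c) = -2*c (g(c) = (2*(3/(-4 + 1)))*c = (2*(3/(-3)))*c = (2*(3*(-1/3)))*c = (2*(-1))*c = -2*c)
-571*g(1) = -(-1142) = -571*(-2) = 1142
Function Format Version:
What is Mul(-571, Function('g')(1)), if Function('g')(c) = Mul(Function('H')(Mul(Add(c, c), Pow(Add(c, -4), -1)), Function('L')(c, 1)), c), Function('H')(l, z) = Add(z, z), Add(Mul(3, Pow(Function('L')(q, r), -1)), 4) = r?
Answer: 1142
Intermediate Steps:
Function('L')(q, r) = Mul(3, Pow(Add(-4, r), -1))
Function('H')(l, z) = Mul(2, z)
Function('g')(c) = Mul(-2, c) (Function('g')(c) = Mul(Mul(2, Mul(3, Pow(Add(-4, 1), -1))), c) = Mul(Mul(2, Mul(3, Pow(-3, -1))), c) = Mul(Mul(2, Mul(3, Rational(-1, 3))), c) = Mul(Mul(2, -1), c) = Mul(-2, c))
Mul(-571, Function('g')(1)) = Mul(-571, Mul(-2, 1)) = Mul(-571, -2) = 1142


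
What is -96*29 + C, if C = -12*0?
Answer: -2784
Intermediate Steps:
C = 0
-96*29 + C = -96*29 + 0 = -2784 + 0 = -2784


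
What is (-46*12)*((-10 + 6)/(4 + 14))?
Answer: 368/3 ≈ 122.67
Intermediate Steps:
(-46*12)*((-10 + 6)/(4 + 14)) = -(-2208)/18 = -552*(-2/9) = 368/3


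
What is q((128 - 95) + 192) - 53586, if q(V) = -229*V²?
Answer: -11646711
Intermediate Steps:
q((128 - 95) + 192) - 53586 = -229*((128 - 95) + 192)² - 53586 = -229*(33 + 192)² - 53586 = -229*225² - 53586 = -229*50625 - 53586 = -11593125 - 53586 = -11646711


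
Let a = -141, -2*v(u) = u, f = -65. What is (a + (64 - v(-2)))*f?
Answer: 5070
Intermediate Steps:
v(u) = -u/2
(a + (64 - v(-2)))*f = (-141 + (64 - (-1)*(-2)/2))*(-65) = (-141 + (64 - 1*1))*(-65) = (-141 + (64 - 1))*(-65) = (-141 + 63)*(-65) = -78*(-65) = 5070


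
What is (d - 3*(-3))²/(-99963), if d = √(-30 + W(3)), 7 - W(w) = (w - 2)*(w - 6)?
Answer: -61/99963 - 4*I*√5/11107 ≈ -0.00061023 - 0.00080528*I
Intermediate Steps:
W(w) = 7 - (-6 + w)*(-2 + w) (W(w) = 7 - (w - 2)*(w - 6) = 7 - (-2 + w)*(-6 + w) = 7 - (-6 + w)*(-2 + w))
d = 2*I*√5 (d = √(-30 + (-5 - 1*3² + 8*3)) = √(-30 + (-5 - 1*9 + 24)) = √(-30 + (-5 - 9 + 24)) = √(-30 + 10) = √(-20) = 2*I*√5 ≈ 4.4721*I)
(d - 3*(-3))²/(-99963) = (2*I*√5 - 3*(-3))²/(-99963) = (2*I*√5 + 9)²*(-1/99963) = (9 + 2*I*√5)²*(-1/99963) = -(9 + 2*I*√5)²/99963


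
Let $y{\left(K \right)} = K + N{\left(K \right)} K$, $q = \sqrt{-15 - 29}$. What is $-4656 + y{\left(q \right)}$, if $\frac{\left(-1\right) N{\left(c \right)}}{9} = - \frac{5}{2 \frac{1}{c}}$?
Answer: $-5646 + 2 i \sqrt{11} \approx -5646.0 + 6.6332 i$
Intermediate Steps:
$N{\left(c \right)} = \frac{45 c}{2}$ ($N{\left(c \right)} = - 9 \left(- \frac{5}{2 \frac{1}{c}}\right) = - 9 \left(- 5 \frac{c}{2}\right) = - 9 \left(- \frac{5 c}{2}\right) = \frac{45 c}{2}$)
$q = 2 i \sqrt{11}$ ($q = \sqrt{-44} = 2 i \sqrt{11} \approx 6.6332 i$)
$y{\left(K \right)} = K + \frac{45 K^{2}}{2}$ ($y{\left(K \right)} = K + \frac{45 K}{2} K = K + \frac{45 K^{2}}{2}$)
$-4656 + y{\left(q \right)} = -4656 + \frac{2 i \sqrt{11} \left(2 + 45 \cdot 2 i \sqrt{11}\right)}{2} = -4656 + \frac{2 i \sqrt{11} \left(2 + 90 i \sqrt{11}\right)}{2} = -4656 + i \sqrt{11} \left(2 + 90 i \sqrt{11}\right)$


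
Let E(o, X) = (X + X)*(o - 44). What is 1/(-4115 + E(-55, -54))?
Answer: 1/6577 ≈ 0.00015204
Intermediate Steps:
E(o, X) = 2*X*(-44 + o) (E(o, X) = (2*X)*(-44 + o) = 2*X*(-44 + o))
1/(-4115 + E(-55, -54)) = 1/(-4115 + 2*(-54)*(-44 - 55)) = 1/(-4115 + 2*(-54)*(-99)) = 1/(-4115 + 10692) = 1/6577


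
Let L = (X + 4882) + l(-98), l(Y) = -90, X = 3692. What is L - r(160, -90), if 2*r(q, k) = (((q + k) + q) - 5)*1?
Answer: 16743/2 ≈ 8371.5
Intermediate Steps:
r(q, k) = -5/2 + q + k/2 (r(q, k) = ((((q + k) + q) - 5)*1)/2 = ((((k + q) + q) - 5)*1)/2 = (((k + 2*q) - 5)*1)/2 = ((-5 + k + 2*q)*1)/2 = (-5 + k + 2*q)/2 = -5/2 + q + k/2)
L = 8484 (L = (3692 + 4882) - 90 = 8574 - 90 = 8484)
L - r(160, -90) = 8484 - (-5/2 + 160 + (½)*(-90)) = 8484 - (-5/2 + 160 - 45) = 8484 - 1*225/2 = 8484 - 225/2 = 16743/2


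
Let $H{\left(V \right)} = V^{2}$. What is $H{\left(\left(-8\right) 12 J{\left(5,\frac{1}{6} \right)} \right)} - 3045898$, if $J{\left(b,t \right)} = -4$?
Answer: $-2898442$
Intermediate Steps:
$H{\left(\left(-8\right) 12 J{\left(5,\frac{1}{6} \right)} \right)} - 3045898 = \left(\left(-8\right) 12 \left(-4\right)\right)^{2} - 3045898 = \left(\left(-96\right) \left(-4\right)\right)^{2} - 3045898 = 384^{2} - 3045898 = 147456 - 3045898 = -2898442$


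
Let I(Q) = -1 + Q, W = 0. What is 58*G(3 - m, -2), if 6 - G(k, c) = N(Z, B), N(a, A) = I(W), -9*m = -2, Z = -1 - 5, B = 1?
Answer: 406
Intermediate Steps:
Z = -6
m = 2/9 (m = -1/9*(-2) = 2/9 ≈ 0.22222)
N(a, A) = -1 (N(a, A) = -1 + 0 = -1)
G(k, c) = 7 (G(k, c) = 6 - 1*(-1) = 6 + 1 = 7)
58*G(3 - m, -2) = 58*7 = 406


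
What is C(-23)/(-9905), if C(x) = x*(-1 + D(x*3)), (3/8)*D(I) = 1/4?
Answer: -23/29715 ≈ -0.00077402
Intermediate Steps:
D(I) = ⅔ (D(I) = (8/3)/4 = (8/3)*(¼) = ⅔)
C(x) = -x/3 (C(x) = x*(-1 + ⅔) = x*(-⅓) = -x/3)
C(-23)/(-9905) = -⅓*(-23)/(-9905) = (23/3)*(-1/9905) = -23/29715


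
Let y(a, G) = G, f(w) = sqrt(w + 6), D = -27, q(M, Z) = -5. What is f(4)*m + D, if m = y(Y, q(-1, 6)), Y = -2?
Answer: -27 - 5*sqrt(10) ≈ -42.811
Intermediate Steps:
f(w) = sqrt(6 + w)
m = -5
f(4)*m + D = sqrt(6 + 4)*(-5) - 27 = sqrt(10)*(-5) - 27 = -5*sqrt(10) - 27 = -27 - 5*sqrt(10)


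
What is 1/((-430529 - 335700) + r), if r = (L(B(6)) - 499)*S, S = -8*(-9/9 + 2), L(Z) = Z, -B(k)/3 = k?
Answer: -1/762093 ≈ -1.3122e-6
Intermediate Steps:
B(k) = -3*k
S = -8 (S = -8*(-9*⅑ + 2) = -8*(-1 + 2) = -8*1 = -8)
r = 4136 (r = (-3*6 - 499)*(-8) = (-18 - 499)*(-8) = -517*(-8) = 4136)
1/((-430529 - 335700) + r) = 1/((-430529 - 335700) + 4136) = 1/(-766229 + 4136) = 1/(-762093) = -1/762093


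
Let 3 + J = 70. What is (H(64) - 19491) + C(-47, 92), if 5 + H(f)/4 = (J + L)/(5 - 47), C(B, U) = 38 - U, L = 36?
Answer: -411071/21 ≈ -19575.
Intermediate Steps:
J = 67 (J = -3 + 70 = 67)
H(f) = -626/21 (H(f) = -20 + 4*((67 + 36)/(5 - 47)) = -20 + 4*(103/(-42)) = -20 + 4*(103*(-1/42)) = -20 + 4*(-103/42) = -20 - 206/21 = -626/21)
(H(64) - 19491) + C(-47, 92) = (-626/21 - 19491) + (38 - 1*92) = -409937/21 + (38 - 92) = -409937/21 - 54 = -411071/21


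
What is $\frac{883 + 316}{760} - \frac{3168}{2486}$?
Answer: $\frac{26047}{85880} \approx 0.3033$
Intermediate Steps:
$\frac{883 + 316}{760} - \frac{3168}{2486} = 1199 \cdot \frac{1}{760} - \frac{144}{113} = \frac{1199}{760} - \frac{144}{113} = \frac{26047}{85880}$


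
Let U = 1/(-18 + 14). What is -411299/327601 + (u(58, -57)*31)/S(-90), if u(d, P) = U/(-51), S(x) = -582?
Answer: -48842863303/38895411528 ≈ -1.2557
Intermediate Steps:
U = -¼ (U = 1/(-4) = -¼ ≈ -0.25000)
u(d, P) = 1/204 (u(d, P) = -¼/(-51) = -¼*(-1/51) = 1/204)
-411299/327601 + (u(58, -57)*31)/S(-90) = -411299/327601 + ((1/204)*31)/(-582) = -411299*1/327601 + (31/204)*(-1/582) = -411299/327601 - 31/118728 = -48842863303/38895411528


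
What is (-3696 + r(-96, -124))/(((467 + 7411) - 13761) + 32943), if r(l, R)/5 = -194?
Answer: -2333/13530 ≈ -0.17243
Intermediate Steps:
r(l, R) = -970 (r(l, R) = 5*(-194) = -970)
(-3696 + r(-96, -124))/(((467 + 7411) - 13761) + 32943) = (-3696 - 970)/(((467 + 7411) - 13761) + 32943) = -4666/((7878 - 13761) + 32943) = -4666/(-5883 + 32943) = -4666/27060 = -4666*1/27060 = -2333/13530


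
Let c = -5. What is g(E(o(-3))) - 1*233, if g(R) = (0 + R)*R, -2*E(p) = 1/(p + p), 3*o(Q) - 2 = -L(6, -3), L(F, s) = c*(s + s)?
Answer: -2922743/12544 ≈ -233.00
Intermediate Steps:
L(F, s) = -10*s (L(F, s) = -5*(s + s) = -10*s)
o(Q) = -28/3 (o(Q) = ⅔ + (-(-10)*(-3))/3 = ⅔ + (-1*30)/3 = ⅔ + (⅓)*(-30) = ⅔ - 10 = -28/3)
E(p) = -1/(4*p) (E(p) = -1/(2*(p + p)) = -1/(2*p)/2 = -1/(4*p))
g(R) = R² (g(R) = R*R = R²)
g(E(o(-3))) - 1*233 = (-1/(4*(-28/3)))² - 1*233 = (-¼*(-3/28))² - 233 = (3/112)² - 233 = 9/12544 - 233 = -2922743/12544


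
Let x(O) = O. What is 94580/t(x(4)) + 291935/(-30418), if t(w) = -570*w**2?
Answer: -138484541/6935304 ≈ -19.968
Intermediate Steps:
94580/t(x(4)) + 291935/(-30418) = 94580/((-570*4**2)) + 291935/(-30418) = 94580/((-570*16)) + 291935*(-1/30418) = 94580/(-9120) - 291935/30418 = 94580*(-1/9120) - 291935/30418 = -4729/456 - 291935/30418 = -138484541/6935304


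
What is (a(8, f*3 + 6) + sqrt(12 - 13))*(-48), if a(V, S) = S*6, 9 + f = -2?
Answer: 7776 - 48*I ≈ 7776.0 - 48.0*I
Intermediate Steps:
f = -11 (f = -9 - 2 = -11)
a(V, S) = 6*S
(a(8, f*3 + 6) + sqrt(12 - 13))*(-48) = (6*(-11*3 + 6) + sqrt(12 - 13))*(-48) = (6*(-33 + 6) + sqrt(-1))*(-48) = (6*(-27) + I)*(-48) = (-162 + I)*(-48) = 7776 - 48*I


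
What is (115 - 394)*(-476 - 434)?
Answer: 253890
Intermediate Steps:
(115 - 394)*(-476 - 434) = -279*(-910) = 253890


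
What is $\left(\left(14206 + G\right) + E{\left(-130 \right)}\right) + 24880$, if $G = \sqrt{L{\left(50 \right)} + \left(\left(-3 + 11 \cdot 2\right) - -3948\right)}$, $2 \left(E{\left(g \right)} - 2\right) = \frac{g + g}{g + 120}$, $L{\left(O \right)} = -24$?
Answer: $39101 + \sqrt{3943} \approx 39164.0$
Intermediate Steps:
$E{\left(g \right)} = 2 + \frac{g}{120 + g}$ ($E{\left(g \right)} = 2 + \frac{\left(g + g\right) \frac{1}{g + 120}}{2} = 2 + \frac{2 g \frac{1}{120 + g}}{2} = 2 + \frac{g}{120 + g}$)
$G = \sqrt{3943}$ ($G = \sqrt{-24 + \left(\left(-3 + 11 \cdot 2\right) - -3948\right)} = \sqrt{-24 + \left(\left(-3 + 22\right) + 3948\right)} = \sqrt{-24 + \left(19 + 3948\right)} = \sqrt{-24 + 3967} = \sqrt{3943} \approx 62.793$)
$\left(\left(14206 + G\right) + E{\left(-130 \right)}\right) + 24880 = \left(\left(14206 + \sqrt{3943}\right) + \frac{3 \left(80 - 130\right)}{120 - 130}\right) + 24880 = \left(\left(14206 + \sqrt{3943}\right) + 3 \frac{1}{-10} \left(-50\right)\right) + 24880 = \left(\left(14206 + \sqrt{3943}\right) + 3 \left(- \frac{1}{10}\right) \left(-50\right)\right) + 24880 = \left(\left(14206 + \sqrt{3943}\right) + 15\right) + 24880 = \left(14221 + \sqrt{3943}\right) + 24880 = 39101 + \sqrt{3943}$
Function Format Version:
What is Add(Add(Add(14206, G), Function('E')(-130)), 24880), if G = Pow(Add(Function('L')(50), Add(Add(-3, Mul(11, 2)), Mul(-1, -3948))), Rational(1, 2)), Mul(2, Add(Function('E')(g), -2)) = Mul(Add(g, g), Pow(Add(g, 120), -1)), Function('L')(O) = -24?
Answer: Add(39101, Pow(3943, Rational(1, 2))) ≈ 39164.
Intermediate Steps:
Function('E')(g) = Add(2, Mul(g, Pow(Add(120, g), -1))) (Function('E')(g) = Add(2, Mul(Rational(1, 2), Mul(Add(g, g), Pow(Add(g, 120), -1)))) = Add(2, Mul(Rational(1, 2), Mul(Mul(2, g), Pow(Add(120, g), -1)))) = Add(2, Mul(Rational(1, 2), Mul(2, g, Pow(Add(120, g), -1)))) = Add(2, Mul(g, Pow(Add(120, g), -1))))
G = Pow(3943, Rational(1, 2)) (G = Pow(Add(-24, Add(Add(-3, Mul(11, 2)), Mul(-1, -3948))), Rational(1, 2)) = Pow(Add(-24, Add(Add(-3, 22), 3948)), Rational(1, 2)) = Pow(Add(-24, Add(19, 3948)), Rational(1, 2)) = Pow(Add(-24, 3967), Rational(1, 2)) = Pow(3943, Rational(1, 2)) ≈ 62.793)
Add(Add(Add(14206, G), Function('E')(-130)), 24880) = Add(Add(Add(14206, Pow(3943, Rational(1, 2))), Mul(3, Pow(Add(120, -130), -1), Add(80, -130))), 24880) = Add(Add(Add(14206, Pow(3943, Rational(1, 2))), Mul(3, Pow(-10, -1), -50)), 24880) = Add(Add(Add(14206, Pow(3943, Rational(1, 2))), Mul(3, Rational(-1, 10), -50)), 24880) = Add(Add(Add(14206, Pow(3943, Rational(1, 2))), 15), 24880) = Add(Add(14221, Pow(3943, Rational(1, 2))), 24880) = Add(39101, Pow(3943, Rational(1, 2)))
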